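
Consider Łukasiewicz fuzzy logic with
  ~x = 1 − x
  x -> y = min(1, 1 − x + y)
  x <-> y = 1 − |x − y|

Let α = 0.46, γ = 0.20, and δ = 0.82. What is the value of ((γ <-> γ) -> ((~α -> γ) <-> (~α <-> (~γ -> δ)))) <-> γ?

γ <-> γ = 1 − |0.20 − 0.20| = 1 − 0.00 = 1.00
~α = 1 − 0.46 = 0.54
~α -> γ = min(1, 1 − 0.54 + 0.20) = min(1, 0.66) = 0.66
~γ = 1 − 0.20 = 0.80
~γ -> δ = min(1, 1 − 0.80 + 0.82) = min(1, 1.02) = 1.00
~α <-> (~γ -> δ) = 1 − |0.54 − 1.00| = 1 − 0.46 = 0.54
(~α -> γ) <-> (~α <-> (~γ -> δ)) = 1 − |0.66 − 0.54| = 1 − 0.12 = 0.88
(γ <-> γ) -> ((~α -> γ) <-> (~α <-> (~γ -> δ))) = min(1, 1 − 1.00 + 0.88) = min(1, 0.88) = 0.88
((γ <-> γ) -> ((~α -> γ) <-> (~α <-> (~γ -> δ)))) <-> γ = 1 − |0.88 − 0.20| = 1 − 0.68 = 0.32

0.32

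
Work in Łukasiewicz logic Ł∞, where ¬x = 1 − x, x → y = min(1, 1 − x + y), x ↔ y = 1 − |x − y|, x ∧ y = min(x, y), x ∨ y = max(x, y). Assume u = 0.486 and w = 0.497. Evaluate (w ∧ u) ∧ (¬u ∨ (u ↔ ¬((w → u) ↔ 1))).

w ∧ u = min(0.497, 0.486) = 0.486
¬u = 1 − 0.486 = 0.514
w → u = min(1, 1 − 0.497 + 0.486) = min(1, 0.989) = 0.989
(w → u) ↔ 1 = 1 − |0.989 − 1.000| = 1 − 0.011 = 0.989
¬((w → u) ↔ 1) = 1 − 0.989 = 0.011
u ↔ ¬((w → u) ↔ 1) = 1 − |0.486 − 0.011| = 1 − 0.475 = 0.525
¬u ∨ (u ↔ ¬((w → u) ↔ 1)) = max(0.514, 0.525) = 0.525
(w ∧ u) ∧ (¬u ∨ (u ↔ ¬((w → u) ↔ 1))) = min(0.486, 0.525) = 0.486

0.486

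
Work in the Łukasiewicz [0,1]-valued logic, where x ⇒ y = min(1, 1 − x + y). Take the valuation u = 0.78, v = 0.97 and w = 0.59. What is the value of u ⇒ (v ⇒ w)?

v ⇒ w = min(1, 1 − 0.97 + 0.59) = min(1, 0.62) = 0.62
u ⇒ (v ⇒ w) = min(1, 1 − 0.78 + 0.62) = min(1, 0.84) = 0.84

0.84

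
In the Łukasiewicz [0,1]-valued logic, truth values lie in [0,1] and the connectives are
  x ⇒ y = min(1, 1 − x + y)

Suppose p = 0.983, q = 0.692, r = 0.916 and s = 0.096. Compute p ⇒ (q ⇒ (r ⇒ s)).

0.505

r ⇒ s = min(1, 1 − 0.916 + 0.096) = min(1, 0.180) = 0.180
q ⇒ (r ⇒ s) = min(1, 1 − 0.692 + 0.180) = min(1, 0.488) = 0.488
p ⇒ (q ⇒ (r ⇒ s)) = min(1, 1 − 0.983 + 0.488) = min(1, 0.505) = 0.505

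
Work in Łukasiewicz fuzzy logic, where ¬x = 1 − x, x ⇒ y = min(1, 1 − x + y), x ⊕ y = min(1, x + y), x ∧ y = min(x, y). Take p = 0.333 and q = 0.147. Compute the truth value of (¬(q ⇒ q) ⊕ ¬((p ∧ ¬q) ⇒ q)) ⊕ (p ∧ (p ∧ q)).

q ⇒ q = min(1, 1 − 0.147 + 0.147) = min(1, 1.000) = 1.000
¬(q ⇒ q) = 1 − 1.000 = 0.000
¬q = 1 − 0.147 = 0.853
p ∧ ¬q = min(0.333, 0.853) = 0.333
(p ∧ ¬q) ⇒ q = min(1, 1 − 0.333 + 0.147) = min(1, 0.814) = 0.814
¬((p ∧ ¬q) ⇒ q) = 1 − 0.814 = 0.186
¬(q ⇒ q) ⊕ ¬((p ∧ ¬q) ⇒ q) = min(1, 0.000 + 0.186) = min(1, 0.186) = 0.186
p ∧ q = min(0.333, 0.147) = 0.147
p ∧ (p ∧ q) = min(0.333, 0.147) = 0.147
(¬(q ⇒ q) ⊕ ¬((p ∧ ¬q) ⇒ q)) ⊕ (p ∧ (p ∧ q)) = min(1, 0.186 + 0.147) = min(1, 0.333) = 0.333

0.333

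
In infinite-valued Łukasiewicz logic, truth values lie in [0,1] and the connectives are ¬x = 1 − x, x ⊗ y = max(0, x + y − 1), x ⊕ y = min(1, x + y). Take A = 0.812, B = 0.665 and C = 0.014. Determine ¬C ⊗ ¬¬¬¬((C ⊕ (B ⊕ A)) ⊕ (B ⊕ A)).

¬C = 1 − 0.014 = 0.986
B ⊕ A = min(1, 0.665 + 0.812) = min(1, 1.477) = 1.000
C ⊕ (B ⊕ A) = min(1, 0.014 + 1.000) = min(1, 1.014) = 1.000
(C ⊕ (B ⊕ A)) ⊕ (B ⊕ A) = min(1, 1.000 + 1.000) = min(1, 2.000) = 1.000
¬((C ⊕ (B ⊕ A)) ⊕ (B ⊕ A)) = 1 − 1.000 = 0.000
¬¬((C ⊕ (B ⊕ A)) ⊕ (B ⊕ A)) = 1 − 0.000 = 1.000
¬¬¬((C ⊕ (B ⊕ A)) ⊕ (B ⊕ A)) = 1 − 1.000 = 0.000
¬¬¬¬((C ⊕ (B ⊕ A)) ⊕ (B ⊕ A)) = 1 − 0.000 = 1.000
¬C ⊗ ¬¬¬¬((C ⊕ (B ⊕ A)) ⊕ (B ⊕ A)) = max(0, 0.986 + 1.000 − 1) = max(0, 0.986) = 0.986

0.986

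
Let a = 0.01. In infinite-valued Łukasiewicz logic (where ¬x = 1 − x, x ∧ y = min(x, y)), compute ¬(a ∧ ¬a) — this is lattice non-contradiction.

0.99

¬a = 1 − 0.01 = 0.99
a ∧ ¬a = min(0.01, 0.99) = 0.01
¬(a ∧ ¬a) = 1 − 0.01 = 0.99
(The value 0.99 < 1 shows this instance is not satisfied; not a Ł∞-tautology — its value is 1 − min(a, 1−a).)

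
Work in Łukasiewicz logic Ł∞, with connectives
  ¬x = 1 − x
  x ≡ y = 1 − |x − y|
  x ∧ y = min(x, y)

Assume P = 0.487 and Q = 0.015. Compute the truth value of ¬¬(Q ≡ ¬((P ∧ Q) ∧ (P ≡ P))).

P ∧ Q = min(0.487, 0.015) = 0.015
P ≡ P = 1 − |0.487 − 0.487| = 1 − 0.000 = 1.000
(P ∧ Q) ∧ (P ≡ P) = min(0.015, 1.000) = 0.015
¬((P ∧ Q) ∧ (P ≡ P)) = 1 − 0.015 = 0.985
Q ≡ ¬((P ∧ Q) ∧ (P ≡ P)) = 1 − |0.015 − 0.985| = 1 − 0.970 = 0.030
¬(Q ≡ ¬((P ∧ Q) ∧ (P ≡ P))) = 1 − 0.030 = 0.970
¬¬(Q ≡ ¬((P ∧ Q) ∧ (P ≡ P))) = 1 − 0.970 = 0.030

0.030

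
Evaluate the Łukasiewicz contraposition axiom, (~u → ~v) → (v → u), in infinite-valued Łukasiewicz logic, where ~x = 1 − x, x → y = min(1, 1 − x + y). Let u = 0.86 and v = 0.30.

~u = 1 − 0.86 = 0.14
~v = 1 − 0.30 = 0.70
~u → ~v = min(1, 1 − 0.14 + 0.70) = min(1, 1.56) = 1.00
v → u = min(1, 1 − 0.30 + 0.86) = min(1, 1.56) = 1.00
(~u → ~v) → (v → u) = min(1, 1 − 1.00 + 1.00) = min(1, 1.00) = 1.00
(As expected: an axiom of Ł∞, always 1.)

1.00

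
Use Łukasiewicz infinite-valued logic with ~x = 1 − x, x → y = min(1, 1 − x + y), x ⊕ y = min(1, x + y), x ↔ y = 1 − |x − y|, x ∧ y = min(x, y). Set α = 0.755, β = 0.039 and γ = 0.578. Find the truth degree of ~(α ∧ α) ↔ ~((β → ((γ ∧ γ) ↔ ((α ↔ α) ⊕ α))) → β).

0.284

α ∧ α = min(0.755, 0.755) = 0.755
~(α ∧ α) = 1 − 0.755 = 0.245
γ ∧ γ = min(0.578, 0.578) = 0.578
α ↔ α = 1 − |0.755 − 0.755| = 1 − 0.000 = 1.000
(α ↔ α) ⊕ α = min(1, 1.000 + 0.755) = min(1, 1.755) = 1.000
(γ ∧ γ) ↔ ((α ↔ α) ⊕ α) = 1 − |0.578 − 1.000| = 1 − 0.422 = 0.578
β → ((γ ∧ γ) ↔ ((α ↔ α) ⊕ α)) = min(1, 1 − 0.039 + 0.578) = min(1, 1.539) = 1.000
(β → ((γ ∧ γ) ↔ ((α ↔ α) ⊕ α))) → β = min(1, 1 − 1.000 + 0.039) = min(1, 0.039) = 0.039
~((β → ((γ ∧ γ) ↔ ((α ↔ α) ⊕ α))) → β) = 1 − 0.039 = 0.961
~(α ∧ α) ↔ ~((β → ((γ ∧ γ) ↔ ((α ↔ α) ⊕ α))) → β) = 1 − |0.245 − 0.961| = 1 − 0.716 = 0.284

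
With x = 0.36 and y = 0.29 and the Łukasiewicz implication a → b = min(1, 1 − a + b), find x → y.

x → y = min(1, 1 − 0.36 + 0.29) = min(1, 0.93) = 0.93
For comparison, the Gödel implication (1 if a ≤ b else b) would give 0.29.

0.93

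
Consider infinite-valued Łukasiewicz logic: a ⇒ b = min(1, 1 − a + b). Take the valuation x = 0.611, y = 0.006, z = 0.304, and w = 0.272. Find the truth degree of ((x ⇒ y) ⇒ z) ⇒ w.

0.363

x ⇒ y = min(1, 1 − 0.611 + 0.006) = min(1, 0.395) = 0.395
(x ⇒ y) ⇒ z = min(1, 1 − 0.395 + 0.304) = min(1, 0.909) = 0.909
((x ⇒ y) ⇒ z) ⇒ w = min(1, 1 − 0.909 + 0.272) = min(1, 0.363) = 0.363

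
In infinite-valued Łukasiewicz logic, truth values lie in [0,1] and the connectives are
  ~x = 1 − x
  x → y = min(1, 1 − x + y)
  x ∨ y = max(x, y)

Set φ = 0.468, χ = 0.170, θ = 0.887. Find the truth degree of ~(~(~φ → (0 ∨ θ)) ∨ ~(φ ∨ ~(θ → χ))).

0.717

~φ = 1 − 0.468 = 0.532
0 ∨ θ = max(0.000, 0.887) = 0.887
~φ → (0 ∨ θ) = min(1, 1 − 0.532 + 0.887) = min(1, 1.355) = 1.000
~(~φ → (0 ∨ θ)) = 1 − 1.000 = 0.000
θ → χ = min(1, 1 − 0.887 + 0.170) = min(1, 0.283) = 0.283
~(θ → χ) = 1 − 0.283 = 0.717
φ ∨ ~(θ → χ) = max(0.468, 0.717) = 0.717
~(φ ∨ ~(θ → χ)) = 1 − 0.717 = 0.283
~(~φ → (0 ∨ θ)) ∨ ~(φ ∨ ~(θ → χ)) = max(0.000, 0.283) = 0.283
~(~(~φ → (0 ∨ θ)) ∨ ~(φ ∨ ~(θ → χ))) = 1 − 0.283 = 0.717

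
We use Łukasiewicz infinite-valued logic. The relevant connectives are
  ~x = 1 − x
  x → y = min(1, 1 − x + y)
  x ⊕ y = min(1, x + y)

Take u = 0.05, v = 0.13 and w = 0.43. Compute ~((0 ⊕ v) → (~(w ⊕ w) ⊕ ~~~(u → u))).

0 ⊕ v = min(1, 0.00 + 0.13) = min(1, 0.13) = 0.13
w ⊕ w = min(1, 0.43 + 0.43) = min(1, 0.86) = 0.86
~(w ⊕ w) = 1 − 0.86 = 0.14
u → u = min(1, 1 − 0.05 + 0.05) = min(1, 1.00) = 1.00
~(u → u) = 1 − 1.00 = 0.00
~~(u → u) = 1 − 0.00 = 1.00
~~~(u → u) = 1 − 1.00 = 0.00
~(w ⊕ w) ⊕ ~~~(u → u) = min(1, 0.14 + 0.00) = min(1, 0.14) = 0.14
(0 ⊕ v) → (~(w ⊕ w) ⊕ ~~~(u → u)) = min(1, 1 − 0.13 + 0.14) = min(1, 1.01) = 1.00
~((0 ⊕ v) → (~(w ⊕ w) ⊕ ~~~(u → u))) = 1 − 1.00 = 0.00

0.00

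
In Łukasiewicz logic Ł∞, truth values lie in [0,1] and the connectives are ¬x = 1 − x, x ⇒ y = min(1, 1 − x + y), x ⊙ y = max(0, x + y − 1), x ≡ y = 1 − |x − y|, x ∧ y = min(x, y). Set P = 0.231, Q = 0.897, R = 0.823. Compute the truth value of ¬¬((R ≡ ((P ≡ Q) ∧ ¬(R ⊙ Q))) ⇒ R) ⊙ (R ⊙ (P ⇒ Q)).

0.823

P ≡ Q = 1 − |0.231 − 0.897| = 1 − 0.666 = 0.334
R ⊙ Q = max(0, 0.823 + 0.897 − 1) = max(0, 0.720) = 0.720
¬(R ⊙ Q) = 1 − 0.720 = 0.280
(P ≡ Q) ∧ ¬(R ⊙ Q) = min(0.334, 0.280) = 0.280
R ≡ ((P ≡ Q) ∧ ¬(R ⊙ Q)) = 1 − |0.823 − 0.280| = 1 − 0.543 = 0.457
(R ≡ ((P ≡ Q) ∧ ¬(R ⊙ Q))) ⇒ R = min(1, 1 − 0.457 + 0.823) = min(1, 1.366) = 1.000
¬((R ≡ ((P ≡ Q) ∧ ¬(R ⊙ Q))) ⇒ R) = 1 − 1.000 = 0.000
¬¬((R ≡ ((P ≡ Q) ∧ ¬(R ⊙ Q))) ⇒ R) = 1 − 0.000 = 1.000
P ⇒ Q = min(1, 1 − 0.231 + 0.897) = min(1, 1.666) = 1.000
R ⊙ (P ⇒ Q) = max(0, 0.823 + 1.000 − 1) = max(0, 0.823) = 0.823
¬¬((R ≡ ((P ≡ Q) ∧ ¬(R ⊙ Q))) ⇒ R) ⊙ (R ⊙ (P ⇒ Q)) = max(0, 1.000 + 0.823 − 1) = max(0, 0.823) = 0.823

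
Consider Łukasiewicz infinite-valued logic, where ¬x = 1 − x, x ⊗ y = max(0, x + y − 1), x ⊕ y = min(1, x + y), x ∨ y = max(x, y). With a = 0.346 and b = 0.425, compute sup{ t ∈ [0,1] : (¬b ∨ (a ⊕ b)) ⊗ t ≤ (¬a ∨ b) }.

¬b = 1 − 0.425 = 0.575
a ⊕ b = min(1, 0.346 + 0.425) = min(1, 0.771) = 0.771
¬b ∨ (a ⊕ b) = max(0.575, 0.771) = 0.771
So the left factor is ¬b ∨ (a ⊕ b) = 0.771.
¬a = 1 − 0.346 = 0.654
¬a ∨ b = max(0.654, 0.425) = 0.654
So the right-hand bound is ¬a ∨ b = 0.654.
The residuum of the Łukasiewicz t-norm gives the supremum: min(1, 1 − 0.771 + 0.654).
1 − 0.771 + 0.654 = 0.883, so t = min(1, 0.883) = 0.883.
Check: 0.771 ⊗ 0.883 = max(0, 0.654) = 0.654 ≤ 0.654.

0.883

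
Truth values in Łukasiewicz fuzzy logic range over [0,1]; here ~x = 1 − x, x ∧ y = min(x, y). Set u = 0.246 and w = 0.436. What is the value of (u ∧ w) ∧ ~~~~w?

u ∧ w = min(0.246, 0.436) = 0.246
~w = 1 − 0.436 = 0.564
~~w = 1 − 0.564 = 0.436
~~~w = 1 − 0.436 = 0.564
~~~~w = 1 − 0.564 = 0.436
(u ∧ w) ∧ ~~~~w = min(0.246, 0.436) = 0.246

0.246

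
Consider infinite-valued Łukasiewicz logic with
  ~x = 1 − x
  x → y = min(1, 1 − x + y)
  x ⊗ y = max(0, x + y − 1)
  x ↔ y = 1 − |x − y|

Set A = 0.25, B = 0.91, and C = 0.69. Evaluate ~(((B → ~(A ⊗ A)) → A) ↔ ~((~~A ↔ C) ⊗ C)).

0.50

A ⊗ A = max(0, 0.25 + 0.25 − 1) = max(0, -0.50) = 0.00
~(A ⊗ A) = 1 − 0.00 = 1.00
B → ~(A ⊗ A) = min(1, 1 − 0.91 + 1.00) = min(1, 1.09) = 1.00
(B → ~(A ⊗ A)) → A = min(1, 1 − 1.00 + 0.25) = min(1, 0.25) = 0.25
~A = 1 − 0.25 = 0.75
~~A = 1 − 0.75 = 0.25
~~A ↔ C = 1 − |0.25 − 0.69| = 1 − 0.44 = 0.56
(~~A ↔ C) ⊗ C = max(0, 0.56 + 0.69 − 1) = max(0, 0.25) = 0.25
~((~~A ↔ C) ⊗ C) = 1 − 0.25 = 0.75
((B → ~(A ⊗ A)) → A) ↔ ~((~~A ↔ C) ⊗ C) = 1 − |0.25 − 0.75| = 1 − 0.50 = 0.50
~(((B → ~(A ⊗ A)) → A) ↔ ~((~~A ↔ C) ⊗ C)) = 1 − 0.50 = 0.50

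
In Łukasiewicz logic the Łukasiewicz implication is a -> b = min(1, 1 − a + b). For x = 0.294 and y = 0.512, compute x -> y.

1.000

x -> y = min(1, 1 − 0.294 + 0.512) = min(1, 1.218) = 1.000
For comparison, the Gödel implication (1 if a ≤ b else b) would give 1.000.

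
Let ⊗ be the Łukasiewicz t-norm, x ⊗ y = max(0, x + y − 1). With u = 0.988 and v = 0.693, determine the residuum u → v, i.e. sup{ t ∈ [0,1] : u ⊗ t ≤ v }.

The residuum of the Łukasiewicz t-norm gives the supremum: min(1, 1 − 0.988 + 0.693).
1 − 0.988 + 0.693 = 0.705, so t = min(1, 0.705) = 0.705.
Check: 0.988 ⊗ 0.705 = max(0, 0.693) = 0.693 ≤ 0.693.

0.705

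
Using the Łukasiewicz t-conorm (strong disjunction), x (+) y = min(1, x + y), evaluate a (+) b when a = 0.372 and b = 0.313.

0.685

a (+) b = min(1, 0.372 + 0.313) = min(1, 0.685) = 0.685
For comparison, the Gödel t-conorm max(x, y) would give 0.372.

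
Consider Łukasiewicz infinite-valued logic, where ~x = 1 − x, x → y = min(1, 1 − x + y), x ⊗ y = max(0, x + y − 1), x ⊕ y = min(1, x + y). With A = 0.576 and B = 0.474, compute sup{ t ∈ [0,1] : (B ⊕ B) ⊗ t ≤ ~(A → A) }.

B ⊕ B = min(1, 0.474 + 0.474) = min(1, 0.948) = 0.948
So the left factor is B ⊕ B = 0.948.
A → A = min(1, 1 − 0.576 + 0.576) = min(1, 1.000) = 1.000
~(A → A) = 1 − 1.000 = 0.000
So the right-hand bound is ~(A → A) = 0.000.
The residuum of the Łukasiewicz t-norm gives the supremum: min(1, 1 − 0.948 + 0.000).
1 − 0.948 + 0.000 = 0.052, so t = min(1, 0.052) = 0.052.
Check: 0.948 ⊗ 0.052 = max(0, 0.000) = 0.000 ≤ 0.000.

0.052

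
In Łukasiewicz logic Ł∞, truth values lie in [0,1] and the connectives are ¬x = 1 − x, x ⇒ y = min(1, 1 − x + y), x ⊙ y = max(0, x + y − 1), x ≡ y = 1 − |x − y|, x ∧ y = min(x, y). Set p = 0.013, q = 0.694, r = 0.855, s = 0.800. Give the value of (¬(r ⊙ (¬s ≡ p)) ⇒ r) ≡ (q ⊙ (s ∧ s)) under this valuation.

¬s = 1 − 0.800 = 0.200
¬s ≡ p = 1 − |0.200 − 0.013| = 1 − 0.187 = 0.813
r ⊙ (¬s ≡ p) = max(0, 0.855 + 0.813 − 1) = max(0, 0.668) = 0.668
¬(r ⊙ (¬s ≡ p)) = 1 − 0.668 = 0.332
¬(r ⊙ (¬s ≡ p)) ⇒ r = min(1, 1 − 0.332 + 0.855) = min(1, 1.523) = 1.000
s ∧ s = min(0.800, 0.800) = 0.800
q ⊙ (s ∧ s) = max(0, 0.694 + 0.800 − 1) = max(0, 0.494) = 0.494
(¬(r ⊙ (¬s ≡ p)) ⇒ r) ≡ (q ⊙ (s ∧ s)) = 1 − |1.000 − 0.494| = 1 − 0.506 = 0.494

0.494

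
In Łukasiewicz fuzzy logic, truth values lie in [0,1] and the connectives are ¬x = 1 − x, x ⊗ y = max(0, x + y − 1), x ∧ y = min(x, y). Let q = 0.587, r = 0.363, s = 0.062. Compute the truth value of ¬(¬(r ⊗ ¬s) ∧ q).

0.413

¬s = 1 − 0.062 = 0.938
r ⊗ ¬s = max(0, 0.363 + 0.938 − 1) = max(0, 0.301) = 0.301
¬(r ⊗ ¬s) = 1 − 0.301 = 0.699
¬(r ⊗ ¬s) ∧ q = min(0.699, 0.587) = 0.587
¬(¬(r ⊗ ¬s) ∧ q) = 1 − 0.587 = 0.413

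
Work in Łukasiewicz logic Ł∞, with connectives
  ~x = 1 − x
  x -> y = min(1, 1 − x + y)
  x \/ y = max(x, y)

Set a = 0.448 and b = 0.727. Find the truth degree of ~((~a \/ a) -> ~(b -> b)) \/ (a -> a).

~a = 1 − 0.448 = 0.552
~a \/ a = max(0.552, 0.448) = 0.552
b -> b = min(1, 1 − 0.727 + 0.727) = min(1, 1.000) = 1.000
~(b -> b) = 1 − 1.000 = 0.000
(~a \/ a) -> ~(b -> b) = min(1, 1 − 0.552 + 0.000) = min(1, 0.448) = 0.448
~((~a \/ a) -> ~(b -> b)) = 1 − 0.448 = 0.552
a -> a = min(1, 1 − 0.448 + 0.448) = min(1, 1.000) = 1.000
~((~a \/ a) -> ~(b -> b)) \/ (a -> a) = max(0.552, 1.000) = 1.000

1.000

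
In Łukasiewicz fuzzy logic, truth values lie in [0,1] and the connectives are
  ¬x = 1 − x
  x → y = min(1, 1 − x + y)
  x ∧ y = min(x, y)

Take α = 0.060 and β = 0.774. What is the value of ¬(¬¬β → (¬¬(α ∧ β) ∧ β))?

0.714

¬β = 1 − 0.774 = 0.226
¬¬β = 1 − 0.226 = 0.774
α ∧ β = min(0.060, 0.774) = 0.060
¬(α ∧ β) = 1 − 0.060 = 0.940
¬¬(α ∧ β) = 1 − 0.940 = 0.060
¬¬(α ∧ β) ∧ β = min(0.060, 0.774) = 0.060
¬¬β → (¬¬(α ∧ β) ∧ β) = min(1, 1 − 0.774 + 0.060) = min(1, 0.286) = 0.286
¬(¬¬β → (¬¬(α ∧ β) ∧ β)) = 1 − 0.286 = 0.714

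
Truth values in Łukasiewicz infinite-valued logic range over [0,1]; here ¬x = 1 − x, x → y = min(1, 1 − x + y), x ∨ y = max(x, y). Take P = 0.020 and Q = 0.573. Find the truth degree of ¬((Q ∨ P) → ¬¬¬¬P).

0.553

Q ∨ P = max(0.573, 0.020) = 0.573
¬P = 1 − 0.020 = 0.980
¬¬P = 1 − 0.980 = 0.020
¬¬¬P = 1 − 0.020 = 0.980
¬¬¬¬P = 1 − 0.980 = 0.020
(Q ∨ P) → ¬¬¬¬P = min(1, 1 − 0.573 + 0.020) = min(1, 0.447) = 0.447
¬((Q ∨ P) → ¬¬¬¬P) = 1 − 0.447 = 0.553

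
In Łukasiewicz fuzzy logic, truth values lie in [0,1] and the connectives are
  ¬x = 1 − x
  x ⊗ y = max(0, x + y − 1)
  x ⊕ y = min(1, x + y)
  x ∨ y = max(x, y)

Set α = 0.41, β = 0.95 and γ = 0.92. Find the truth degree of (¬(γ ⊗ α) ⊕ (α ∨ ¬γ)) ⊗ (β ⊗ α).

γ ⊗ α = max(0, 0.92 + 0.41 − 1) = max(0, 0.33) = 0.33
¬(γ ⊗ α) = 1 − 0.33 = 0.67
¬γ = 1 − 0.92 = 0.08
α ∨ ¬γ = max(0.41, 0.08) = 0.41
¬(γ ⊗ α) ⊕ (α ∨ ¬γ) = min(1, 0.67 + 0.41) = min(1, 1.08) = 1.00
β ⊗ α = max(0, 0.95 + 0.41 − 1) = max(0, 0.36) = 0.36
(¬(γ ⊗ α) ⊕ (α ∨ ¬γ)) ⊗ (β ⊗ α) = max(0, 1.00 + 0.36 − 1) = max(0, 0.36) = 0.36

0.36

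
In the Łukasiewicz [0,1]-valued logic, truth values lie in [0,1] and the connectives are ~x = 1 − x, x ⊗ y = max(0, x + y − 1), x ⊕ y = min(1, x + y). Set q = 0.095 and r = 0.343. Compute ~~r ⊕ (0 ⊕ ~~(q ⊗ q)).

0.343

~r = 1 − 0.343 = 0.657
~~r = 1 − 0.657 = 0.343
q ⊗ q = max(0, 0.095 + 0.095 − 1) = max(0, -0.810) = 0.000
~(q ⊗ q) = 1 − 0.000 = 1.000
~~(q ⊗ q) = 1 − 1.000 = 0.000
0 ⊕ ~~(q ⊗ q) = min(1, 0.000 + 0.000) = min(1, 0.000) = 0.000
~~r ⊕ (0 ⊕ ~~(q ⊗ q)) = min(1, 0.343 + 0.000) = min(1, 0.343) = 0.343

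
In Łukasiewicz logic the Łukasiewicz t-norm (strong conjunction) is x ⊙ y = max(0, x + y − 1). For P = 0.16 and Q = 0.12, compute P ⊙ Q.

0.00

P ⊙ Q = max(0, 0.16 + 0.12 − 1) = max(0, -0.72) = 0.00
For comparison, the Gödel (minimum) t-norm min(x, y) would give 0.12.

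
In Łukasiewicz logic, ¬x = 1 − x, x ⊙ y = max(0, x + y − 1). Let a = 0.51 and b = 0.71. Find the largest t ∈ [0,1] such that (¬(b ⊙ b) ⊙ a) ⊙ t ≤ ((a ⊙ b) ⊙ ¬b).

b ⊙ b = max(0, 0.71 + 0.71 − 1) = max(0, 0.42) = 0.42
¬(b ⊙ b) = 1 − 0.42 = 0.58
¬(b ⊙ b) ⊙ a = max(0, 0.58 + 0.51 − 1) = max(0, 0.09) = 0.09
So the left factor is ¬(b ⊙ b) ⊙ a = 0.09.
a ⊙ b = max(0, 0.51 + 0.71 − 1) = max(0, 0.22) = 0.22
¬b = 1 − 0.71 = 0.29
(a ⊙ b) ⊙ ¬b = max(0, 0.22 + 0.29 − 1) = max(0, -0.49) = 0.00
So the right-hand bound is (a ⊙ b) ⊙ ¬b = 0.00.
The residuum of the Łukasiewicz t-norm gives the supremum: min(1, 1 − 0.09 + 0.00).
1 − 0.09 + 0.00 = 0.91, so t = min(1, 0.91) = 0.91.
Check: 0.09 ⊙ 0.91 = max(0, 0.00) = 0.00 ≤ 0.00.

0.91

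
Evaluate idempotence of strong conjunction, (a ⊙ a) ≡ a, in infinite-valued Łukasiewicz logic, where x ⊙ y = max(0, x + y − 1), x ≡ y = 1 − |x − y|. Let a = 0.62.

0.62

a ⊙ a = max(0, 0.62 + 0.62 − 1) = max(0, 0.24) = 0.24
(a ⊙ a) ≡ a = 1 − |0.24 − 0.62| = 1 − 0.38 = 0.62
(The value 0.62 < 1 shows this instance is not satisfied; fails in Ł∞ since a ⊗ a = max(0, 2a−1) ≠ a in general.)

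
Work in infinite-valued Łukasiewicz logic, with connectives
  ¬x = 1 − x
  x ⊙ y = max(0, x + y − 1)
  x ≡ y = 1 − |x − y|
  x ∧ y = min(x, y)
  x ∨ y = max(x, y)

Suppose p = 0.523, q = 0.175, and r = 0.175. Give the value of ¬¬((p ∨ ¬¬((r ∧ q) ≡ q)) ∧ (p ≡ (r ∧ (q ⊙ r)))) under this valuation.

r ∧ q = min(0.175, 0.175) = 0.175
(r ∧ q) ≡ q = 1 − |0.175 − 0.175| = 1 − 0.000 = 1.000
¬((r ∧ q) ≡ q) = 1 − 1.000 = 0.000
¬¬((r ∧ q) ≡ q) = 1 − 0.000 = 1.000
p ∨ ¬¬((r ∧ q) ≡ q) = max(0.523, 1.000) = 1.000
q ⊙ r = max(0, 0.175 + 0.175 − 1) = max(0, -0.650) = 0.000
r ∧ (q ⊙ r) = min(0.175, 0.000) = 0.000
p ≡ (r ∧ (q ⊙ r)) = 1 − |0.523 − 0.000| = 1 − 0.523 = 0.477
(p ∨ ¬¬((r ∧ q) ≡ q)) ∧ (p ≡ (r ∧ (q ⊙ r))) = min(1.000, 0.477) = 0.477
¬((p ∨ ¬¬((r ∧ q) ≡ q)) ∧ (p ≡ (r ∧ (q ⊙ r)))) = 1 − 0.477 = 0.523
¬¬((p ∨ ¬¬((r ∧ q) ≡ q)) ∧ (p ≡ (r ∧ (q ⊙ r)))) = 1 − 0.523 = 0.477

0.477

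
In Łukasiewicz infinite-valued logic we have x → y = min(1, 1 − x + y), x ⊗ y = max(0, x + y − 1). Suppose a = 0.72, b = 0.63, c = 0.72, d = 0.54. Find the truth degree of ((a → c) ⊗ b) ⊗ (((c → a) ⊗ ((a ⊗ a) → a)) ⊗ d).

a → c = min(1, 1 − 0.72 + 0.72) = min(1, 1.00) = 1.00
(a → c) ⊗ b = max(0, 1.00 + 0.63 − 1) = max(0, 0.63) = 0.63
c → a = min(1, 1 − 0.72 + 0.72) = min(1, 1.00) = 1.00
a ⊗ a = max(0, 0.72 + 0.72 − 1) = max(0, 0.44) = 0.44
(a ⊗ a) → a = min(1, 1 − 0.44 + 0.72) = min(1, 1.28) = 1.00
(c → a) ⊗ ((a ⊗ a) → a) = max(0, 1.00 + 1.00 − 1) = max(0, 1.00) = 1.00
((c → a) ⊗ ((a ⊗ a) → a)) ⊗ d = max(0, 1.00 + 0.54 − 1) = max(0, 0.54) = 0.54
((a → c) ⊗ b) ⊗ (((c → a) ⊗ ((a ⊗ a) → a)) ⊗ d) = max(0, 0.63 + 0.54 − 1) = max(0, 0.17) = 0.17

0.17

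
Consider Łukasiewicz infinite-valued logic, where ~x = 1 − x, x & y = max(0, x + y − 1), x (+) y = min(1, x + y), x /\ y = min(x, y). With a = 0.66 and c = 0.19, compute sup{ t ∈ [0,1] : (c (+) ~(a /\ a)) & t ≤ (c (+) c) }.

0.85

a /\ a = min(0.66, 0.66) = 0.66
~(a /\ a) = 1 − 0.66 = 0.34
c (+) ~(a /\ a) = min(1, 0.19 + 0.34) = min(1, 0.53) = 0.53
So the left factor is c (+) ~(a /\ a) = 0.53.
c (+) c = min(1, 0.19 + 0.19) = min(1, 0.38) = 0.38
So the right-hand bound is c (+) c = 0.38.
The residuum of the Łukasiewicz t-norm gives the supremum: min(1, 1 − 0.53 + 0.38).
1 − 0.53 + 0.38 = 0.85, so t = min(1, 0.85) = 0.85.
Check: 0.53 & 0.85 = max(0, 0.38) = 0.38 ≤ 0.38.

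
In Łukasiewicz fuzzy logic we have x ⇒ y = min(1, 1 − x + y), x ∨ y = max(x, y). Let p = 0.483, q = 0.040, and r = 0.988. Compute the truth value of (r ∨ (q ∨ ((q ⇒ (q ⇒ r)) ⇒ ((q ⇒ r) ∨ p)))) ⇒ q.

0.040

q ⇒ r = min(1, 1 − 0.040 + 0.988) = min(1, 1.948) = 1.000
q ⇒ (q ⇒ r) = min(1, 1 − 0.040 + 1.000) = min(1, 1.960) = 1.000
(q ⇒ r) ∨ p = max(1.000, 0.483) = 1.000
(q ⇒ (q ⇒ r)) ⇒ ((q ⇒ r) ∨ p) = min(1, 1 − 1.000 + 1.000) = min(1, 1.000) = 1.000
q ∨ ((q ⇒ (q ⇒ r)) ⇒ ((q ⇒ r) ∨ p)) = max(0.040, 1.000) = 1.000
r ∨ (q ∨ ((q ⇒ (q ⇒ r)) ⇒ ((q ⇒ r) ∨ p))) = max(0.988, 1.000) = 1.000
(r ∨ (q ∨ ((q ⇒ (q ⇒ r)) ⇒ ((q ⇒ r) ∨ p)))) ⇒ q = min(1, 1 − 1.000 + 0.040) = min(1, 0.040) = 0.040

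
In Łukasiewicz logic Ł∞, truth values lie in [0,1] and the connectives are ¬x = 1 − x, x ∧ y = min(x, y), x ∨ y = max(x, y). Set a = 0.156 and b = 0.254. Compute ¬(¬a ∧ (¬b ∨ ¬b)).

¬a = 1 − 0.156 = 0.844
¬b = 1 − 0.254 = 0.746
¬b ∨ ¬b = max(0.746, 0.746) = 0.746
¬a ∧ (¬b ∨ ¬b) = min(0.844, 0.746) = 0.746
¬(¬a ∧ (¬b ∨ ¬b)) = 1 − 0.746 = 0.254

0.254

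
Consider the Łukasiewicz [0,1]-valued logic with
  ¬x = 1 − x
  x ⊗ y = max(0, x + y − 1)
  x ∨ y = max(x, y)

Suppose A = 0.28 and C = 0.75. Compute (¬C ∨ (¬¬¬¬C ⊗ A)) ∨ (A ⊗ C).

¬C = 1 − 0.75 = 0.25
¬¬C = 1 − 0.25 = 0.75
¬¬¬C = 1 − 0.75 = 0.25
¬¬¬¬C = 1 − 0.25 = 0.75
¬¬¬¬C ⊗ A = max(0, 0.75 + 0.28 − 1) = max(0, 0.03) = 0.03
¬C ∨ (¬¬¬¬C ⊗ A) = max(0.25, 0.03) = 0.25
A ⊗ C = max(0, 0.28 + 0.75 − 1) = max(0, 0.03) = 0.03
(¬C ∨ (¬¬¬¬C ⊗ A)) ∨ (A ⊗ C) = max(0.25, 0.03) = 0.25

0.25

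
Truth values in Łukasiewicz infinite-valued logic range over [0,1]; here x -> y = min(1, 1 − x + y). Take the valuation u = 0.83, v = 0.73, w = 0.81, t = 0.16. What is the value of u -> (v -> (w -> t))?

w -> t = min(1, 1 − 0.81 + 0.16) = min(1, 0.35) = 0.35
v -> (w -> t) = min(1, 1 − 0.73 + 0.35) = min(1, 0.62) = 0.62
u -> (v -> (w -> t)) = min(1, 1 − 0.83 + 0.62) = min(1, 0.79) = 0.79

0.79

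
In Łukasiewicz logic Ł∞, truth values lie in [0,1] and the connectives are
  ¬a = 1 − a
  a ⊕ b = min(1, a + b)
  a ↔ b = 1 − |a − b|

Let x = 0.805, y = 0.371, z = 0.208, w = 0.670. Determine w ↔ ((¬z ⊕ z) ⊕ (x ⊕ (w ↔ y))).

0.670

¬z = 1 − 0.208 = 0.792
¬z ⊕ z = min(1, 0.792 + 0.208) = min(1, 1.000) = 1.000
w ↔ y = 1 − |0.670 − 0.371| = 1 − 0.299 = 0.701
x ⊕ (w ↔ y) = min(1, 0.805 + 0.701) = min(1, 1.506) = 1.000
(¬z ⊕ z) ⊕ (x ⊕ (w ↔ y)) = min(1, 1.000 + 1.000) = min(1, 2.000) = 1.000
w ↔ ((¬z ⊕ z) ⊕ (x ⊕ (w ↔ y))) = 1 − |0.670 − 1.000| = 1 − 0.330 = 0.670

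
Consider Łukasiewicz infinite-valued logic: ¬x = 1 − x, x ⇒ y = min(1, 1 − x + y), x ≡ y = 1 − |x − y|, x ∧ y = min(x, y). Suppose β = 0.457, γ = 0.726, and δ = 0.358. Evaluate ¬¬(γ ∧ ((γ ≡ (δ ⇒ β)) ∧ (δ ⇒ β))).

0.726

δ ⇒ β = min(1, 1 − 0.358 + 0.457) = min(1, 1.099) = 1.000
γ ≡ (δ ⇒ β) = 1 − |0.726 − 1.000| = 1 − 0.274 = 0.726
(γ ≡ (δ ⇒ β)) ∧ (δ ⇒ β) = min(0.726, 1.000) = 0.726
γ ∧ ((γ ≡ (δ ⇒ β)) ∧ (δ ⇒ β)) = min(0.726, 0.726) = 0.726
¬(γ ∧ ((γ ≡ (δ ⇒ β)) ∧ (δ ⇒ β))) = 1 − 0.726 = 0.274
¬¬(γ ∧ ((γ ≡ (δ ⇒ β)) ∧ (δ ⇒ β))) = 1 − 0.274 = 0.726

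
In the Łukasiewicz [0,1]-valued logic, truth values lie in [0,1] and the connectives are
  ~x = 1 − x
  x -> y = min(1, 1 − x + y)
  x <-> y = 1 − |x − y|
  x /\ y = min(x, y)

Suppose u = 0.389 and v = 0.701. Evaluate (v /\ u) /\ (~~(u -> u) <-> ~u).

v /\ u = min(0.701, 0.389) = 0.389
u -> u = min(1, 1 − 0.389 + 0.389) = min(1, 1.000) = 1.000
~(u -> u) = 1 − 1.000 = 0.000
~~(u -> u) = 1 − 0.000 = 1.000
~u = 1 − 0.389 = 0.611
~~(u -> u) <-> ~u = 1 − |1.000 − 0.611| = 1 − 0.389 = 0.611
(v /\ u) /\ (~~(u -> u) <-> ~u) = min(0.389, 0.611) = 0.389

0.389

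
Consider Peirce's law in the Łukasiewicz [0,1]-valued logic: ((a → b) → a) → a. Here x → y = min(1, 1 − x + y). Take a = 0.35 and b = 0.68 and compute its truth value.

1.00

a → b = min(1, 1 − 0.35 + 0.68) = min(1, 1.33) = 1.00
(a → b) → a = min(1, 1 − 1.00 + 0.35) = min(1, 0.35) = 0.35
((a → b) → a) → a = min(1, 1 − 0.35 + 0.35) = min(1, 1.00) = 1.00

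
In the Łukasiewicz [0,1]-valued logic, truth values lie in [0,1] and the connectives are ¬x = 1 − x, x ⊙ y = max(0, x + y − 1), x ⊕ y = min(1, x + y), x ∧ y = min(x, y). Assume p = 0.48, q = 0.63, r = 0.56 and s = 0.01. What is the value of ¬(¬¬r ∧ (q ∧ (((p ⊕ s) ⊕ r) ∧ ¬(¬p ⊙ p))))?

0.44

¬r = 1 − 0.56 = 0.44
¬¬r = 1 − 0.44 = 0.56
p ⊕ s = min(1, 0.48 + 0.01) = min(1, 0.49) = 0.49
(p ⊕ s) ⊕ r = min(1, 0.49 + 0.56) = min(1, 1.05) = 1.00
¬p = 1 − 0.48 = 0.52
¬p ⊙ p = max(0, 0.52 + 0.48 − 1) = max(0, 0.00) = 0.00
¬(¬p ⊙ p) = 1 − 0.00 = 1.00
((p ⊕ s) ⊕ r) ∧ ¬(¬p ⊙ p) = min(1.00, 1.00) = 1.00
q ∧ (((p ⊕ s) ⊕ r) ∧ ¬(¬p ⊙ p)) = min(0.63, 1.00) = 0.63
¬¬r ∧ (q ∧ (((p ⊕ s) ⊕ r) ∧ ¬(¬p ⊙ p))) = min(0.56, 0.63) = 0.56
¬(¬¬r ∧ (q ∧ (((p ⊕ s) ⊕ r) ∧ ¬(¬p ⊙ p)))) = 1 − 0.56 = 0.44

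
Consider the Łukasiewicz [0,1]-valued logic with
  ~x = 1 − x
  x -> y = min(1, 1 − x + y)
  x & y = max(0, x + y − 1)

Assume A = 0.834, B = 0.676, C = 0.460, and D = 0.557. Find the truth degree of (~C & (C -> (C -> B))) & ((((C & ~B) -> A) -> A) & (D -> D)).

0.374

~C = 1 − 0.460 = 0.540
C -> B = min(1, 1 − 0.460 + 0.676) = min(1, 1.216) = 1.000
C -> (C -> B) = min(1, 1 − 0.460 + 1.000) = min(1, 1.540) = 1.000
~C & (C -> (C -> B)) = max(0, 0.540 + 1.000 − 1) = max(0, 0.540) = 0.540
~B = 1 − 0.676 = 0.324
C & ~B = max(0, 0.460 + 0.324 − 1) = max(0, -0.216) = 0.000
(C & ~B) -> A = min(1, 1 − 0.000 + 0.834) = min(1, 1.834) = 1.000
((C & ~B) -> A) -> A = min(1, 1 − 1.000 + 0.834) = min(1, 0.834) = 0.834
D -> D = min(1, 1 − 0.557 + 0.557) = min(1, 1.000) = 1.000
(((C & ~B) -> A) -> A) & (D -> D) = max(0, 0.834 + 1.000 − 1) = max(0, 0.834) = 0.834
(~C & (C -> (C -> B))) & ((((C & ~B) -> A) -> A) & (D -> D)) = max(0, 0.540 + 0.834 − 1) = max(0, 0.374) = 0.374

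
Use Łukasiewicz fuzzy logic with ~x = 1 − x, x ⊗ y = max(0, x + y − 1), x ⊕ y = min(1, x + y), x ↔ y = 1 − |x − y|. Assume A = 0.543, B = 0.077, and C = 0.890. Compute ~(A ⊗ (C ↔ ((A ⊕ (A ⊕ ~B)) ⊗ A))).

~B = 1 − 0.077 = 0.923
A ⊕ ~B = min(1, 0.543 + 0.923) = min(1, 1.466) = 1.000
A ⊕ (A ⊕ ~B) = min(1, 0.543 + 1.000) = min(1, 1.543) = 1.000
(A ⊕ (A ⊕ ~B)) ⊗ A = max(0, 1.000 + 0.543 − 1) = max(0, 0.543) = 0.543
C ↔ ((A ⊕ (A ⊕ ~B)) ⊗ A) = 1 − |0.890 − 0.543| = 1 − 0.347 = 0.653
A ⊗ (C ↔ ((A ⊕ (A ⊕ ~B)) ⊗ A)) = max(0, 0.543 + 0.653 − 1) = max(0, 0.196) = 0.196
~(A ⊗ (C ↔ ((A ⊕ (A ⊕ ~B)) ⊗ A))) = 1 − 0.196 = 0.804

0.804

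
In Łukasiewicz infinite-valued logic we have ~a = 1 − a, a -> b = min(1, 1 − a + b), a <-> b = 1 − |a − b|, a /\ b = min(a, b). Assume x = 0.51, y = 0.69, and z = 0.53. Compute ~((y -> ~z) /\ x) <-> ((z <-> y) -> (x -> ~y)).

~z = 1 − 0.53 = 0.47
y -> ~z = min(1, 1 − 0.69 + 0.47) = min(1, 0.78) = 0.78
(y -> ~z) /\ x = min(0.78, 0.51) = 0.51
~((y -> ~z) /\ x) = 1 − 0.51 = 0.49
z <-> y = 1 − |0.53 − 0.69| = 1 − 0.16 = 0.84
~y = 1 − 0.69 = 0.31
x -> ~y = min(1, 1 − 0.51 + 0.31) = min(1, 0.80) = 0.80
(z <-> y) -> (x -> ~y) = min(1, 1 − 0.84 + 0.80) = min(1, 0.96) = 0.96
~((y -> ~z) /\ x) <-> ((z <-> y) -> (x -> ~y)) = 1 − |0.49 − 0.96| = 1 − 0.47 = 0.53

0.53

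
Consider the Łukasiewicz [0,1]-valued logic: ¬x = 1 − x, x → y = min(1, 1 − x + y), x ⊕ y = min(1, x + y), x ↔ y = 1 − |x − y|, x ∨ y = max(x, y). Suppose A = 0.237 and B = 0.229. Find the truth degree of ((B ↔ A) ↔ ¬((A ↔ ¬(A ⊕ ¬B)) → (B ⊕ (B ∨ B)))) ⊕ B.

0.542

B ↔ A = 1 − |0.229 − 0.237| = 1 − 0.008 = 0.992
¬B = 1 − 0.229 = 0.771
A ⊕ ¬B = min(1, 0.237 + 0.771) = min(1, 1.008) = 1.000
¬(A ⊕ ¬B) = 1 − 1.000 = 0.000
A ↔ ¬(A ⊕ ¬B) = 1 − |0.237 − 0.000| = 1 − 0.237 = 0.763
B ∨ B = max(0.229, 0.229) = 0.229
B ⊕ (B ∨ B) = min(1, 0.229 + 0.229) = min(1, 0.458) = 0.458
(A ↔ ¬(A ⊕ ¬B)) → (B ⊕ (B ∨ B)) = min(1, 1 − 0.763 + 0.458) = min(1, 0.695) = 0.695
¬((A ↔ ¬(A ⊕ ¬B)) → (B ⊕ (B ∨ B))) = 1 − 0.695 = 0.305
(B ↔ A) ↔ ¬((A ↔ ¬(A ⊕ ¬B)) → (B ⊕ (B ∨ B))) = 1 − |0.992 − 0.305| = 1 − 0.687 = 0.313
((B ↔ A) ↔ ¬((A ↔ ¬(A ⊕ ¬B)) → (B ⊕ (B ∨ B)))) ⊕ B = min(1, 0.313 + 0.229) = min(1, 0.542) = 0.542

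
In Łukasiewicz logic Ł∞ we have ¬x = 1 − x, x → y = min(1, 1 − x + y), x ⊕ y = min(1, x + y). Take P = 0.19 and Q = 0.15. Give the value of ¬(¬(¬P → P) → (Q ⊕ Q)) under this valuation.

¬P = 1 − 0.19 = 0.81
¬P → P = min(1, 1 − 0.81 + 0.19) = min(1, 0.38) = 0.38
¬(¬P → P) = 1 − 0.38 = 0.62
Q ⊕ Q = min(1, 0.15 + 0.15) = min(1, 0.30) = 0.30
¬(¬P → P) → (Q ⊕ Q) = min(1, 1 − 0.62 + 0.30) = min(1, 0.68) = 0.68
¬(¬(¬P → P) → (Q ⊕ Q)) = 1 − 0.68 = 0.32

0.32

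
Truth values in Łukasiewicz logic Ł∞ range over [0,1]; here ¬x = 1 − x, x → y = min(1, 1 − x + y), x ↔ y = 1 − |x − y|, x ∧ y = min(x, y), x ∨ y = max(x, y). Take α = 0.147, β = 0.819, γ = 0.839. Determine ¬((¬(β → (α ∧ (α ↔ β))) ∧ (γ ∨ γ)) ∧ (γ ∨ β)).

α ↔ β = 1 − |0.147 − 0.819| = 1 − 0.672 = 0.328
α ∧ (α ↔ β) = min(0.147, 0.328) = 0.147
β → (α ∧ (α ↔ β)) = min(1, 1 − 0.819 + 0.147) = min(1, 0.328) = 0.328
¬(β → (α ∧ (α ↔ β))) = 1 − 0.328 = 0.672
γ ∨ γ = max(0.839, 0.839) = 0.839
¬(β → (α ∧ (α ↔ β))) ∧ (γ ∨ γ) = min(0.672, 0.839) = 0.672
γ ∨ β = max(0.839, 0.819) = 0.839
(¬(β → (α ∧ (α ↔ β))) ∧ (γ ∨ γ)) ∧ (γ ∨ β) = min(0.672, 0.839) = 0.672
¬((¬(β → (α ∧ (α ↔ β))) ∧ (γ ∨ γ)) ∧ (γ ∨ β)) = 1 − 0.672 = 0.328

0.328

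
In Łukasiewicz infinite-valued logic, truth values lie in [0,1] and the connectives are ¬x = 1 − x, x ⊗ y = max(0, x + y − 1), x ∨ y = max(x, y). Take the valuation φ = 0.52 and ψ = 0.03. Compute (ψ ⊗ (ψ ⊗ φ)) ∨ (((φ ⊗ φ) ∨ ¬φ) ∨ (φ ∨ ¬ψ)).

ψ ⊗ φ = max(0, 0.03 + 0.52 − 1) = max(0, -0.45) = 0.00
ψ ⊗ (ψ ⊗ φ) = max(0, 0.03 + 0.00 − 1) = max(0, -0.97) = 0.00
φ ⊗ φ = max(0, 0.52 + 0.52 − 1) = max(0, 0.04) = 0.04
¬φ = 1 − 0.52 = 0.48
(φ ⊗ φ) ∨ ¬φ = max(0.04, 0.48) = 0.48
¬ψ = 1 − 0.03 = 0.97
φ ∨ ¬ψ = max(0.52, 0.97) = 0.97
((φ ⊗ φ) ∨ ¬φ) ∨ (φ ∨ ¬ψ) = max(0.48, 0.97) = 0.97
(ψ ⊗ (ψ ⊗ φ)) ∨ (((φ ⊗ φ) ∨ ¬φ) ∨ (φ ∨ ¬ψ)) = max(0.00, 0.97) = 0.97

0.97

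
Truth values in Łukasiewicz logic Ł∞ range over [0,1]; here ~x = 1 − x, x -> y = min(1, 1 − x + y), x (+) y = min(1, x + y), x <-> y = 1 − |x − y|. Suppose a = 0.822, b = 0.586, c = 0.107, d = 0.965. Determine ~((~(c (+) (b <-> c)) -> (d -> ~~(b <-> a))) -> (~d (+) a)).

b <-> c = 1 − |0.586 − 0.107| = 1 − 0.479 = 0.521
c (+) (b <-> c) = min(1, 0.107 + 0.521) = min(1, 0.628) = 0.628
~(c (+) (b <-> c)) = 1 − 0.628 = 0.372
b <-> a = 1 − |0.586 − 0.822| = 1 − 0.236 = 0.764
~(b <-> a) = 1 − 0.764 = 0.236
~~(b <-> a) = 1 − 0.236 = 0.764
d -> ~~(b <-> a) = min(1, 1 − 0.965 + 0.764) = min(1, 0.799) = 0.799
~(c (+) (b <-> c)) -> (d -> ~~(b <-> a)) = min(1, 1 − 0.372 + 0.799) = min(1, 1.427) = 1.000
~d = 1 − 0.965 = 0.035
~d (+) a = min(1, 0.035 + 0.822) = min(1, 0.857) = 0.857
(~(c (+) (b <-> c)) -> (d -> ~~(b <-> a))) -> (~d (+) a) = min(1, 1 − 1.000 + 0.857) = min(1, 0.857) = 0.857
~((~(c (+) (b <-> c)) -> (d -> ~~(b <-> a))) -> (~d (+) a)) = 1 − 0.857 = 0.143

0.143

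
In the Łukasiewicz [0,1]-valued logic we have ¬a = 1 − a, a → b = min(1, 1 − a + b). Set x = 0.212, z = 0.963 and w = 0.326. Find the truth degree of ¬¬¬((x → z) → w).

0.674

x → z = min(1, 1 − 0.212 + 0.963) = min(1, 1.751) = 1.000
(x → z) → w = min(1, 1 − 1.000 + 0.326) = min(1, 0.326) = 0.326
¬((x → z) → w) = 1 − 0.326 = 0.674
¬¬((x → z) → w) = 1 − 0.674 = 0.326
¬¬¬((x → z) → w) = 1 − 0.326 = 0.674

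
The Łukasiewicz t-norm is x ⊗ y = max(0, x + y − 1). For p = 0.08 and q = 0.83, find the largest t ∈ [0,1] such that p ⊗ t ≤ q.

1.00

The residuum of the Łukasiewicz t-norm gives the supremum: min(1, 1 − 0.08 + 0.83).
1 − 0.08 + 0.83 = 1.75, so t = min(1, 1.75) = 1.00.
Check: 0.08 ⊗ 1.00 = max(0, 0.08) = 0.08 ≤ 0.83.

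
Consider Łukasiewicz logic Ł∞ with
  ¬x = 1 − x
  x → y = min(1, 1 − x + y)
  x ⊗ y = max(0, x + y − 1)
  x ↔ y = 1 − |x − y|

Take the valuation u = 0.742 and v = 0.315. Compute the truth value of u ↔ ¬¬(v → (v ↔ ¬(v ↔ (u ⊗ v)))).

0.742

u ⊗ v = max(0, 0.742 + 0.315 − 1) = max(0, 0.057) = 0.057
v ↔ (u ⊗ v) = 1 − |0.315 − 0.057| = 1 − 0.258 = 0.742
¬(v ↔ (u ⊗ v)) = 1 − 0.742 = 0.258
v ↔ ¬(v ↔ (u ⊗ v)) = 1 − |0.315 − 0.258| = 1 − 0.057 = 0.943
v → (v ↔ ¬(v ↔ (u ⊗ v))) = min(1, 1 − 0.315 + 0.943) = min(1, 1.628) = 1.000
¬(v → (v ↔ ¬(v ↔ (u ⊗ v)))) = 1 − 1.000 = 0.000
¬¬(v → (v ↔ ¬(v ↔ (u ⊗ v)))) = 1 − 0.000 = 1.000
u ↔ ¬¬(v → (v ↔ ¬(v ↔ (u ⊗ v)))) = 1 − |0.742 − 1.000| = 1 − 0.258 = 0.742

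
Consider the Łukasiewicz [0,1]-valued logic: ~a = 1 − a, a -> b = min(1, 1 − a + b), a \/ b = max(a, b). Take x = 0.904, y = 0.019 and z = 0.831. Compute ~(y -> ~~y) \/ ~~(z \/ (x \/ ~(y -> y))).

~y = 1 − 0.019 = 0.981
~~y = 1 − 0.981 = 0.019
y -> ~~y = min(1, 1 − 0.019 + 0.019) = min(1, 1.000) = 1.000
~(y -> ~~y) = 1 − 1.000 = 0.000
y -> y = min(1, 1 − 0.019 + 0.019) = min(1, 1.000) = 1.000
~(y -> y) = 1 − 1.000 = 0.000
x \/ ~(y -> y) = max(0.904, 0.000) = 0.904
z \/ (x \/ ~(y -> y)) = max(0.831, 0.904) = 0.904
~(z \/ (x \/ ~(y -> y))) = 1 − 0.904 = 0.096
~~(z \/ (x \/ ~(y -> y))) = 1 − 0.096 = 0.904
~(y -> ~~y) \/ ~~(z \/ (x \/ ~(y -> y))) = max(0.000, 0.904) = 0.904

0.904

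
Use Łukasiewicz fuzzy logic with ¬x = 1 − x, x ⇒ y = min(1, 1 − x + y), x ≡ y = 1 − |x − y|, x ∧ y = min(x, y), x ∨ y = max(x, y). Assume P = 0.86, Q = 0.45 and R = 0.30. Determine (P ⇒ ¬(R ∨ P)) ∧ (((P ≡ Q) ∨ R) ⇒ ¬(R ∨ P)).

R ∨ P = max(0.30, 0.86) = 0.86
¬(R ∨ P) = 1 − 0.86 = 0.14
P ⇒ ¬(R ∨ P) = min(1, 1 − 0.86 + 0.14) = min(1, 0.28) = 0.28
P ≡ Q = 1 − |0.86 − 0.45| = 1 − 0.41 = 0.59
(P ≡ Q) ∨ R = max(0.59, 0.30) = 0.59
((P ≡ Q) ∨ R) ⇒ ¬(R ∨ P) = min(1, 1 − 0.59 + 0.14) = min(1, 0.55) = 0.55
(P ⇒ ¬(R ∨ P)) ∧ (((P ≡ Q) ∨ R) ⇒ ¬(R ∨ P)) = min(0.28, 0.55) = 0.28

0.28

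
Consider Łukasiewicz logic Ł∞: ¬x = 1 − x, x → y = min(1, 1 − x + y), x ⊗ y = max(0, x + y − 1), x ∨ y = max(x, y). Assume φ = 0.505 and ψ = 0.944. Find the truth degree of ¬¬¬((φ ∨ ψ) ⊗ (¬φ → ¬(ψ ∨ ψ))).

φ ∨ ψ = max(0.505, 0.944) = 0.944
¬φ = 1 − 0.505 = 0.495
ψ ∨ ψ = max(0.944, 0.944) = 0.944
¬(ψ ∨ ψ) = 1 − 0.944 = 0.056
¬φ → ¬(ψ ∨ ψ) = min(1, 1 − 0.495 + 0.056) = min(1, 0.561) = 0.561
(φ ∨ ψ) ⊗ (¬φ → ¬(ψ ∨ ψ)) = max(0, 0.944 + 0.561 − 1) = max(0, 0.505) = 0.505
¬((φ ∨ ψ) ⊗ (¬φ → ¬(ψ ∨ ψ))) = 1 − 0.505 = 0.495
¬¬((φ ∨ ψ) ⊗ (¬φ → ¬(ψ ∨ ψ))) = 1 − 0.495 = 0.505
¬¬¬((φ ∨ ψ) ⊗ (¬φ → ¬(ψ ∨ ψ))) = 1 − 0.505 = 0.495

0.495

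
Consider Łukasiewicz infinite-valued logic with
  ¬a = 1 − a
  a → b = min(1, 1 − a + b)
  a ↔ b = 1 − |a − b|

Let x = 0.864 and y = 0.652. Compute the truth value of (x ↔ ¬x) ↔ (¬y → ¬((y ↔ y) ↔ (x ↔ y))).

0.408

¬x = 1 − 0.864 = 0.136
x ↔ ¬x = 1 − |0.864 − 0.136| = 1 − 0.728 = 0.272
¬y = 1 − 0.652 = 0.348
y ↔ y = 1 − |0.652 − 0.652| = 1 − 0.000 = 1.000
x ↔ y = 1 − |0.864 − 0.652| = 1 − 0.212 = 0.788
(y ↔ y) ↔ (x ↔ y) = 1 − |1.000 − 0.788| = 1 − 0.212 = 0.788
¬((y ↔ y) ↔ (x ↔ y)) = 1 − 0.788 = 0.212
¬y → ¬((y ↔ y) ↔ (x ↔ y)) = min(1, 1 − 0.348 + 0.212) = min(1, 0.864) = 0.864
(x ↔ ¬x) ↔ (¬y → ¬((y ↔ y) ↔ (x ↔ y))) = 1 − |0.272 − 0.864| = 1 − 0.592 = 0.408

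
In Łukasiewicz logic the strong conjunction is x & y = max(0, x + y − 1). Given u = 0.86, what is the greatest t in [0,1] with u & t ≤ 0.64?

0.78

The residuum of the Łukasiewicz t-norm gives the supremum: min(1, 1 − 0.86 + 0.64).
1 − 0.86 + 0.64 = 0.78, so t = min(1, 0.78) = 0.78.
Check: 0.86 & 0.78 = max(0, 0.64) = 0.64 ≤ 0.64.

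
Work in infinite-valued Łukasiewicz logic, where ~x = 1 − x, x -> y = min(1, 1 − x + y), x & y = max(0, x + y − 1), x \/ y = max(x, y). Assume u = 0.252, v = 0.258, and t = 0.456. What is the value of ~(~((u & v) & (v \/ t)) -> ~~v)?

0.742

u & v = max(0, 0.252 + 0.258 − 1) = max(0, -0.490) = 0.000
v \/ t = max(0.258, 0.456) = 0.456
(u & v) & (v \/ t) = max(0, 0.000 + 0.456 − 1) = max(0, -0.544) = 0.000
~((u & v) & (v \/ t)) = 1 − 0.000 = 1.000
~v = 1 − 0.258 = 0.742
~~v = 1 − 0.742 = 0.258
~((u & v) & (v \/ t)) -> ~~v = min(1, 1 − 1.000 + 0.258) = min(1, 0.258) = 0.258
~(~((u & v) & (v \/ t)) -> ~~v) = 1 − 0.258 = 0.742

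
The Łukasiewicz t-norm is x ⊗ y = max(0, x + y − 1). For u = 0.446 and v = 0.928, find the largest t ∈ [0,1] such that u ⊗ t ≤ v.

The residuum of the Łukasiewicz t-norm gives the supremum: min(1, 1 − 0.446 + 0.928).
1 − 0.446 + 0.928 = 1.482, so t = min(1, 1.482) = 1.000.
Check: 0.446 ⊗ 1.000 = max(0, 0.446) = 0.446 ≤ 0.928.

1.000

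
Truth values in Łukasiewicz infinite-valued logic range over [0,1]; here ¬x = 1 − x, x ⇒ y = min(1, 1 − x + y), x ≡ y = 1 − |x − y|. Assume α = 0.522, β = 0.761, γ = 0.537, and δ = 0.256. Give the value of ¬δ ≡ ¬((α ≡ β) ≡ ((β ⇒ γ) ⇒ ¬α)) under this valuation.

0.315

¬δ = 1 − 0.256 = 0.744
α ≡ β = 1 − |0.522 − 0.761| = 1 − 0.239 = 0.761
β ⇒ γ = min(1, 1 − 0.761 + 0.537) = min(1, 0.776) = 0.776
¬α = 1 − 0.522 = 0.478
(β ⇒ γ) ⇒ ¬α = min(1, 1 − 0.776 + 0.478) = min(1, 0.702) = 0.702
(α ≡ β) ≡ ((β ⇒ γ) ⇒ ¬α) = 1 − |0.761 − 0.702| = 1 − 0.059 = 0.941
¬((α ≡ β) ≡ ((β ⇒ γ) ⇒ ¬α)) = 1 − 0.941 = 0.059
¬δ ≡ ¬((α ≡ β) ≡ ((β ⇒ γ) ⇒ ¬α)) = 1 − |0.744 − 0.059| = 1 − 0.685 = 0.315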